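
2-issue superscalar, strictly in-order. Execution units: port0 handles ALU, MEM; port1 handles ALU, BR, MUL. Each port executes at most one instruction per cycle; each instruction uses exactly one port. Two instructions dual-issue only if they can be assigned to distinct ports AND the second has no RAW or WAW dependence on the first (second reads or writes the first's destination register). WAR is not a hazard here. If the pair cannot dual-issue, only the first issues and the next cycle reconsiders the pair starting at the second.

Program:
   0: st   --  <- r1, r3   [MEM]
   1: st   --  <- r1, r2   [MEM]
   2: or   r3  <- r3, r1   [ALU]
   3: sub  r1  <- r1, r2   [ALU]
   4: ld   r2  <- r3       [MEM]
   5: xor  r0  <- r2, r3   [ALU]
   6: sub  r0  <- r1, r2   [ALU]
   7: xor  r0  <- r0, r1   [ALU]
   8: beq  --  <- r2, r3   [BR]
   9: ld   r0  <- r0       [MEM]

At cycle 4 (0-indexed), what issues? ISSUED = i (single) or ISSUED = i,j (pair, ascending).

ISSUED = 6

  cy0 -> i0 (st.MEM) no-port MEM/MEM
  cy1 -> i1+i2 (st.MEM or.ALU) 2-wide
  cy2 -> i3+i4 (sub.ALU ld.MEM) 2-wide
  cy3 -> i5 (xor.ALU) WAW r0
  cy4 -> i6 (sub.ALU) RAW+WAW r0
  cy5 -> i7+i8 (xor.ALU beq.BR) 2-wide
  cy6 -> i9 (ld.MEM) tail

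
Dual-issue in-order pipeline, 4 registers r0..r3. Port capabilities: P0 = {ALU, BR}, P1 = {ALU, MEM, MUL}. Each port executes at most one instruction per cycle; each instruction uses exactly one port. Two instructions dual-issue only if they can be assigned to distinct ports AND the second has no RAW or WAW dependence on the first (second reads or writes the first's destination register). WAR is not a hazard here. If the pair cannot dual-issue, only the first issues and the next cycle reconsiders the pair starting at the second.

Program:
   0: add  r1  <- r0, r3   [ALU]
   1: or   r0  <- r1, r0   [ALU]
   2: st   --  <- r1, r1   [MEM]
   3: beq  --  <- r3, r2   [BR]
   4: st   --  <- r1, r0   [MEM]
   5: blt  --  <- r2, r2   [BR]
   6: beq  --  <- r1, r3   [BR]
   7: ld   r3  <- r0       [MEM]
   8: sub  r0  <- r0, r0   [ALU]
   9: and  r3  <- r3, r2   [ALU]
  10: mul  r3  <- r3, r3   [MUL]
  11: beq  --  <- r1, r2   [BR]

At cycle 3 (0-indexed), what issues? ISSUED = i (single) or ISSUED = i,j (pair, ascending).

ISSUED = 5

[0] i0  add.ALU  -- RAW r1
[1] i1&i2  or.ALU st.MEM  -- 2-wide
[2] i3&i4  beq.BR st.MEM  -- 2-wide
[3] i5  blt.BR  -- no-port BR/BR
[4] i6&i7  beq.BR ld.MEM  -- 2-wide
[5] i8&i9  sub.ALU and.ALU  -- 2-wide
[6] i10&i11  mul.MUL beq.BR  -- 2-wide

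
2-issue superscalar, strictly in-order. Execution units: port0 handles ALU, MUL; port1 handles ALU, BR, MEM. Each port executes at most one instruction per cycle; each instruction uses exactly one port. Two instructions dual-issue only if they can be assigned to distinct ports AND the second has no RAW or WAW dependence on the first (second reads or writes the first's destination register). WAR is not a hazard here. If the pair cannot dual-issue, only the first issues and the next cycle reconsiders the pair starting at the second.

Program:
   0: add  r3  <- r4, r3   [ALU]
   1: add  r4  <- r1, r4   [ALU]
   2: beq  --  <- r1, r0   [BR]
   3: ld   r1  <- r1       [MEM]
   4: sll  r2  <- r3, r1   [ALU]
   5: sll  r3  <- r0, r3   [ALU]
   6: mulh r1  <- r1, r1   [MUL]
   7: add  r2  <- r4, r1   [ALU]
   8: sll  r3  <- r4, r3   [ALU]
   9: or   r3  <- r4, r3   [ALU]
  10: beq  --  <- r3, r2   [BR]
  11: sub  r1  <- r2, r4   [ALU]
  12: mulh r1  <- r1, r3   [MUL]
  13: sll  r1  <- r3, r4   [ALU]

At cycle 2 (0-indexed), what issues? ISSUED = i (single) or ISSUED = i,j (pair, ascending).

ISSUED = 3

[0] i0+i1  add add  -- dual
[1] i2  beq  -- no-port BR/MEM
[2] i3  ld  -- RAW r1
[3] i4+i5  sll sll  -- dual
[4] i6  mulh  -- RAW r1
[5] i7+i8  add sll  -- dual
[6] i9  or  -- RAW r3
[7] i10+i11  beq sub  -- dual
[8] i12  mulh  -- WAW r1
[9] i13  sll  -- tail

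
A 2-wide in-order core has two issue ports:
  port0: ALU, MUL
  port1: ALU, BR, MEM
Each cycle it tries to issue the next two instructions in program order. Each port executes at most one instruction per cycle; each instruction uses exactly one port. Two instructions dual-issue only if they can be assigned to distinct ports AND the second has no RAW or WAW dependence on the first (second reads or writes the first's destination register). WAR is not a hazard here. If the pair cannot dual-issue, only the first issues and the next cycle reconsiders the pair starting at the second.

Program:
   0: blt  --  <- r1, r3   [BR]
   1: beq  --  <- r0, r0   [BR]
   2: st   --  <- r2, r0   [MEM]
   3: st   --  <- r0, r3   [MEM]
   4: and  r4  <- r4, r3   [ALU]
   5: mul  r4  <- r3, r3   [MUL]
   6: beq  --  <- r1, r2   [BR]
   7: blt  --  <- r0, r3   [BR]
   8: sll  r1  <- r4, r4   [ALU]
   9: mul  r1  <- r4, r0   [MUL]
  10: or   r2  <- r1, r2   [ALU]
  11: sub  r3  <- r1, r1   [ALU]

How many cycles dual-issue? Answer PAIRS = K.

  cy0 -> i0 (blt.BR) no-port BR/BR
  cy1 -> i1 (beq.BR) no-port BR/MEM
  cy2 -> i2 (st.MEM) no-port MEM/MEM
  cy3 -> i3/i4 (st.MEM;and.ALU) dual
  cy4 -> i5/i6 (mul.MUL;beq.BR) dual
  cy5 -> i7/i8 (blt.BR;sll.ALU) dual
  cy6 -> i9 (mul.MUL) RAW r1
  cy7 -> i10/i11 (or.ALU;sub.ALU) dual

PAIRS = 4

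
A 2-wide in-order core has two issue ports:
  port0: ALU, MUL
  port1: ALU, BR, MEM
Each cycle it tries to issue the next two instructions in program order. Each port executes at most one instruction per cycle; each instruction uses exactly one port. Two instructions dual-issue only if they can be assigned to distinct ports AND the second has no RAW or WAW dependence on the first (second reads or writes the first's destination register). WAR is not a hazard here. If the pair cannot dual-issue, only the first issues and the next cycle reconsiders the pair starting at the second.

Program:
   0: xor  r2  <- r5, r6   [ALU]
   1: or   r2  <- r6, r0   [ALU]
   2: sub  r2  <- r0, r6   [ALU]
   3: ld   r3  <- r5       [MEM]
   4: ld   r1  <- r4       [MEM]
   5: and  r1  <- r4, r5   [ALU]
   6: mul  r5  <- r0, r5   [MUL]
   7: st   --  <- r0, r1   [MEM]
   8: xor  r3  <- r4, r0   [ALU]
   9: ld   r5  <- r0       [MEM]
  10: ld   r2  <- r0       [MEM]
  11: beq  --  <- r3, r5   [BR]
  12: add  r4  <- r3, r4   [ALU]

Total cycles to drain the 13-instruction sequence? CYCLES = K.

  cy0 -> i0 (xor) WAW r2
  cy1 -> i1 (or) WAW r2
  cy2 -> i2&i3 (sub+ld) pair
  cy3 -> i4 (ld) WAW r1
  cy4 -> i5&i6 (and+mul) pair
  cy5 -> i7&i8 (st+xor) pair
  cy6 -> i9 (ld) no-port MEM/MEM
  cy7 -> i10 (ld) no-port MEM/BR
  cy8 -> i11&i12 (beq+add) pair

CYCLES = 9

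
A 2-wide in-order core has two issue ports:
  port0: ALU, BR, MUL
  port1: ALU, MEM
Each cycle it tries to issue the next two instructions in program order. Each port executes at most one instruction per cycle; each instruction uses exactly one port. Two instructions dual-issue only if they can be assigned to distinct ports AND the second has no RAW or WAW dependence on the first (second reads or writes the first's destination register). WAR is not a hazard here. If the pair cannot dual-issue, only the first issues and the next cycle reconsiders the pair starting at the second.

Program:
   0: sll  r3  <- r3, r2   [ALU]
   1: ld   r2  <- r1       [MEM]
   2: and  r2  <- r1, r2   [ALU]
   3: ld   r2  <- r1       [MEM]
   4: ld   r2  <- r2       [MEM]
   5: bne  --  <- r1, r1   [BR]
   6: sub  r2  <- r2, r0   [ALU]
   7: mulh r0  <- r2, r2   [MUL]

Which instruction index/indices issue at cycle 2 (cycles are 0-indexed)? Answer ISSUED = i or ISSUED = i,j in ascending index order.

ISSUED = 3

#0 head=0: sll+ld i0/i1 pair
#1 head=2: and i2 WAW r2
#2 head=3: ld i3 no-port MEM/MEM
#3 head=4: ld+bne i4/i5 pair
#4 head=6: sub i6 RAW r2
#5 head=7: mulh i7 tail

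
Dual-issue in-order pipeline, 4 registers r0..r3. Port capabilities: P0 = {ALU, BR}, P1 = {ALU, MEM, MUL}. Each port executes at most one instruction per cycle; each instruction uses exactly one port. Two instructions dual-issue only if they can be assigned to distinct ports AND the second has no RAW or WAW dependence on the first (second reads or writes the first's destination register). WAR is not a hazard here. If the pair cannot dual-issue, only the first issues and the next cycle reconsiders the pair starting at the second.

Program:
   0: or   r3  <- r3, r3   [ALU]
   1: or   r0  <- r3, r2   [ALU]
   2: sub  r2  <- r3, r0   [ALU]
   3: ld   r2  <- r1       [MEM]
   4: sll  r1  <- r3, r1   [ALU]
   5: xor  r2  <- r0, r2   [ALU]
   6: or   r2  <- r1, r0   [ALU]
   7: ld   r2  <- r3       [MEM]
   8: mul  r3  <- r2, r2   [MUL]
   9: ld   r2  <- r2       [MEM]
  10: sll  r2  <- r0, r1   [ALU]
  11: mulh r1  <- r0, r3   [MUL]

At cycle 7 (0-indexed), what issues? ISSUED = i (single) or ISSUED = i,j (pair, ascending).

#0 head=0: or.ALU i0 RAW r3
#1 head=1: or.ALU i1 RAW r0
#2 head=2: sub.ALU i2 WAW r2
#3 head=3: ld.MEM+sll.ALU i3,i4 2-wide
#4 head=5: xor.ALU i5 WAW r2
#5 head=6: or.ALU i6 WAW r2
#6 head=7: ld.MEM i7 no-port MEM/MUL
#7 head=8: mul.MUL i8 no-port MUL/MEM
#8 head=9: ld.MEM i9 WAW r2
#9 head=10: sll.ALU+mulh.MUL i10,i11 2-wide

ISSUED = 8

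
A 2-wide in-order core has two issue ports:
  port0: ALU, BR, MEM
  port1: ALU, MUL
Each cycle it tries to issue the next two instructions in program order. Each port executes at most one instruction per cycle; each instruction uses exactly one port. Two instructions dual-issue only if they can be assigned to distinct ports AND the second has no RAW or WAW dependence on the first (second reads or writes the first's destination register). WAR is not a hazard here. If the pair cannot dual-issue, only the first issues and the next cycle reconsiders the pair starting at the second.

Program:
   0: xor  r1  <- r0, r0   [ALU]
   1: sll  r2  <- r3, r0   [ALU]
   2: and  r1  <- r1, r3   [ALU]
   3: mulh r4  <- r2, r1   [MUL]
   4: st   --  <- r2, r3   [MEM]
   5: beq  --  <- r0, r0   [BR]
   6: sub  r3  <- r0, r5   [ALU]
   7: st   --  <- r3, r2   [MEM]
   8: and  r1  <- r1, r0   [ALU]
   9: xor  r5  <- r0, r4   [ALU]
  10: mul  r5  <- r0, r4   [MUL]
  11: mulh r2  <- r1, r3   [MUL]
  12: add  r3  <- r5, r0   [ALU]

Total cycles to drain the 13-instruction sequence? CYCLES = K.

CYCLES = 8

t=0 i0/i1:xor.ALU+sll.ALU ; 2-wide
t=1 i2:and.ALU ; RAW r1
t=2 i3/i4:mulh.MUL+st.MEM ; 2-wide
t=3 i5/i6:beq.BR+sub.ALU ; 2-wide
t=4 i7/i8:st.MEM+and.ALU ; 2-wide
t=5 i9:xor.ALU ; WAW r5
t=6 i10:mul.MUL ; no-port MUL/MUL
t=7 i11/i12:mulh.MUL+add.ALU ; 2-wide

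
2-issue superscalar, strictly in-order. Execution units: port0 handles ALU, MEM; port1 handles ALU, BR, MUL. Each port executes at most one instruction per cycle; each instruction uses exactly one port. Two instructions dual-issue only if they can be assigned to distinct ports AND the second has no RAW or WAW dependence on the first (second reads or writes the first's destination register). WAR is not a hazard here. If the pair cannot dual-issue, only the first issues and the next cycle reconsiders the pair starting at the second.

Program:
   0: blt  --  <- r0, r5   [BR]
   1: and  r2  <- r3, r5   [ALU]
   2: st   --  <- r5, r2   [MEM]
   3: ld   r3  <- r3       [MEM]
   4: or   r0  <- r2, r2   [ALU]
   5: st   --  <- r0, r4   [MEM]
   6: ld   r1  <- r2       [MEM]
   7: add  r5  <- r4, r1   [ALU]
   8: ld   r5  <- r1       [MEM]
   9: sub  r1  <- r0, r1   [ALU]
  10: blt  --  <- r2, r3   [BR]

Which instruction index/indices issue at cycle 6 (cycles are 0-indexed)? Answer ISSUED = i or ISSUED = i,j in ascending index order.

t=0 i0/i1:blt/and ; 2-wide
t=1 i2:st ; no-port MEM/MEM
t=2 i3/i4:ld/or ; 2-wide
t=3 i5:st ; no-port MEM/MEM
t=4 i6:ld ; RAW r1
t=5 i7:add ; WAW r5
t=6 i8/i9:ld/sub ; 2-wide
t=7 i10:blt ; tail

ISSUED = 8,9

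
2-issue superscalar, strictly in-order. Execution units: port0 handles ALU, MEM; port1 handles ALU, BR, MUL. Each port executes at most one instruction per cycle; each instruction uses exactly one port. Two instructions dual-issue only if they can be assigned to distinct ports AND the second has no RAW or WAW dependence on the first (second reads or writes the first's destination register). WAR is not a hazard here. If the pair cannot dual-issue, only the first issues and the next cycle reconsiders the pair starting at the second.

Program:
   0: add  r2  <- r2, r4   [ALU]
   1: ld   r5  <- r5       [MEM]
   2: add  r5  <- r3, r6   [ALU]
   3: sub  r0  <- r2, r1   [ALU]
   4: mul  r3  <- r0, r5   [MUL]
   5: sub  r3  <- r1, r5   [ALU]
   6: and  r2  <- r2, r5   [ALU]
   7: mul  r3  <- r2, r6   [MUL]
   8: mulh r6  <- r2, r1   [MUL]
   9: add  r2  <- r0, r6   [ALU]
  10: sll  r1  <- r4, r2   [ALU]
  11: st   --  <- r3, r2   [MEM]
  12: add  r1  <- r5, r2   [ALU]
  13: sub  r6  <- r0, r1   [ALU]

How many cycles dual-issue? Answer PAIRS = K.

PAIRS = 4

0. add.ALU/ld.MEM @i0/i1  | 2-wide
1. add.ALU/sub.ALU @i2/i3  | 2-wide
2. mul.MUL @i4  | WAW r3
3. sub.ALU/and.ALU @i5/i6  | 2-wide
4. mul.MUL @i7  | no-port MUL/MUL
5. mulh.MUL @i8  | RAW r6
6. add.ALU @i9  | RAW r2
7. sll.ALU/st.MEM @i10/i11  | 2-wide
8. add.ALU @i12  | RAW r1
9. sub.ALU @i13  | tail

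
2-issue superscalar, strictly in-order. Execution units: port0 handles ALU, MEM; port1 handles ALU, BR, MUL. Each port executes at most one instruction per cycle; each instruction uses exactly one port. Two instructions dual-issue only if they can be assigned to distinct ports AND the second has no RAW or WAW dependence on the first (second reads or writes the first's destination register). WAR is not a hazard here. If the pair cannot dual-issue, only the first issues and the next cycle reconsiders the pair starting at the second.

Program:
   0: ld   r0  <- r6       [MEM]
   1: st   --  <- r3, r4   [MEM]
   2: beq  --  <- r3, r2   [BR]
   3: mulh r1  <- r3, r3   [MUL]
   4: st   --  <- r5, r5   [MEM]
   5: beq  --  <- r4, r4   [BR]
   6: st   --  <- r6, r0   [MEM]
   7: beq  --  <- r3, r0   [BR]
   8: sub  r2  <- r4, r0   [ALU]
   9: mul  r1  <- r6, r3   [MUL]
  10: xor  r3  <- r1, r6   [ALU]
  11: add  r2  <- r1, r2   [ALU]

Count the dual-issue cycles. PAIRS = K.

PAIRS = 5

  cy0 -> i0 (ld) no-port MEM/MEM
  cy1 -> i1+i2 (st+beq) pair
  cy2 -> i3+i4 (mulh+st) pair
  cy3 -> i5+i6 (beq+st) pair
  cy4 -> i7+i8 (beq+sub) pair
  cy5 -> i9 (mul) RAW r1
  cy6 -> i10+i11 (xor+add) pair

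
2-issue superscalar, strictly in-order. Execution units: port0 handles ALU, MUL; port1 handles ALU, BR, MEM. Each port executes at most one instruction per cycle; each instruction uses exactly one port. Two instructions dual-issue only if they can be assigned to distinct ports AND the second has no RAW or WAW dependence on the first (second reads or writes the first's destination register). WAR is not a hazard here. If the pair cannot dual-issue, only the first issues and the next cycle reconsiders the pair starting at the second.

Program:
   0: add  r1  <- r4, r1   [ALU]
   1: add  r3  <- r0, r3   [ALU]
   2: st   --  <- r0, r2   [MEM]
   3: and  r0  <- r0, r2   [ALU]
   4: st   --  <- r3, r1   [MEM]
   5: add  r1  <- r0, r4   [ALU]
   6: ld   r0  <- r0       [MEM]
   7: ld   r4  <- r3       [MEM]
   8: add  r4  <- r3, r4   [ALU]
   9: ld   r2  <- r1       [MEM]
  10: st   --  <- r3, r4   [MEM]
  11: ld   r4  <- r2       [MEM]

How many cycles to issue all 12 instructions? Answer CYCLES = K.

CYCLES = 8

0. add+add @i0+i1  | dual
1. st+and @i2+i3  | dual
2. st+add @i4+i5  | dual
3. ld @i6  | no-port MEM/MEM
4. ld @i7  | RAW+WAW r4
5. add+ld @i8+i9  | dual
6. st @i10  | no-port MEM/MEM
7. ld @i11  | tail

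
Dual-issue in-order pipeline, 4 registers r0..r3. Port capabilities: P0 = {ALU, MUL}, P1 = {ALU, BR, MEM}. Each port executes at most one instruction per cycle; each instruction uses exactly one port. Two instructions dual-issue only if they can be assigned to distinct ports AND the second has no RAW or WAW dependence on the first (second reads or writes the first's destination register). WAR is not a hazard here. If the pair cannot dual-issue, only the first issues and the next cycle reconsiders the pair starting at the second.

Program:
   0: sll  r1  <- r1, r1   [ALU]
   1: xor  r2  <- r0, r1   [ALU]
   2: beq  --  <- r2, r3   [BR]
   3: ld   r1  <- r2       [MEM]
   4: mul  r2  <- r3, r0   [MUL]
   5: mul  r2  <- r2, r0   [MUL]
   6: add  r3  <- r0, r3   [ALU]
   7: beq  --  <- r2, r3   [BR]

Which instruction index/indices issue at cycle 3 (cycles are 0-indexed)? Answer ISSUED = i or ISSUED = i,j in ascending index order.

ISSUED = 3,4

#0 head=0: sll i0 RAW r1
#1 head=1: xor i1 RAW r2
#2 head=2: beq i2 no-port BR/MEM
#3 head=3: ld;mul i3+i4 pair
#4 head=5: mul;add i5+i6 pair
#5 head=7: beq i7 tail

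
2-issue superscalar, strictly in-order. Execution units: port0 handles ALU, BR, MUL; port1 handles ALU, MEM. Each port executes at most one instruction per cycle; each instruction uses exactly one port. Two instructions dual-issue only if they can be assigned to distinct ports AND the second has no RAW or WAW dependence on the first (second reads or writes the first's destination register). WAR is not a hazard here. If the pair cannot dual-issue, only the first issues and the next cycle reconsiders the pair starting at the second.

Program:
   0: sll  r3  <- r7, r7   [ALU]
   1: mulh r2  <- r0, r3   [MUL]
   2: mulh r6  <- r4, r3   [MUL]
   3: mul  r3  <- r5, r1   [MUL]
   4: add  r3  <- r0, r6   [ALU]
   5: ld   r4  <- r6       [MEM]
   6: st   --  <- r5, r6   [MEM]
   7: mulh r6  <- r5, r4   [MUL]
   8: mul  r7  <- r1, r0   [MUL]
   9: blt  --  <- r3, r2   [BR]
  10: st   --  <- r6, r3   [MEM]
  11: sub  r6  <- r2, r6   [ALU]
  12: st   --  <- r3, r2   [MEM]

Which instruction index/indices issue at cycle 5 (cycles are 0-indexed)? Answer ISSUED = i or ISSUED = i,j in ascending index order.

[0] i0  sll  -- RAW r3
[1] i1  mulh  -- no-port MUL/MUL
[2] i2  mulh  -- no-port MUL/MUL
[3] i3  mul  -- WAW r3
[4] i4/i5  add+ld  -- 2-wide
[5] i6/i7  st+mulh  -- 2-wide
[6] i8  mul  -- no-port MUL/BR
[7] i9/i10  blt+st  -- 2-wide
[8] i11/i12  sub+st  -- 2-wide

ISSUED = 6,7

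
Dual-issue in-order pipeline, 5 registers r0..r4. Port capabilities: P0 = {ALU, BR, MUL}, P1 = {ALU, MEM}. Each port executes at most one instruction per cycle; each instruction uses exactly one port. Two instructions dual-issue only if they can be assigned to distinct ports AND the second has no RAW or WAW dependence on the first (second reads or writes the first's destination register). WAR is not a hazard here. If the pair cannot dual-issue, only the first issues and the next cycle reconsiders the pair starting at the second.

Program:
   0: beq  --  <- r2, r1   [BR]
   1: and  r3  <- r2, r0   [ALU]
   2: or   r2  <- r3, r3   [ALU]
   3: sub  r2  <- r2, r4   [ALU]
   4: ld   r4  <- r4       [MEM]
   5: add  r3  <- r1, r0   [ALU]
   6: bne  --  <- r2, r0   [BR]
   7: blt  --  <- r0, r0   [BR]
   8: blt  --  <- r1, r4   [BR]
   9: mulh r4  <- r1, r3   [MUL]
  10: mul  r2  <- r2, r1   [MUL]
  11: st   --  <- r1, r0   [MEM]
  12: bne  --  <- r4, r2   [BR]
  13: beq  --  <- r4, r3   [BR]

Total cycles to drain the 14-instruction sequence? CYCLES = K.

CYCLES = 10

0. beq/and @i0&i1  | 2-wide
1. or @i2  | RAW+WAW r2
2. sub/ld @i3&i4  | 2-wide
3. add/bne @i5&i6  | 2-wide
4. blt @i7  | no-port BR/BR
5. blt @i8  | no-port BR/MUL
6. mulh @i9  | no-port MUL/MUL
7. mul/st @i10&i11  | 2-wide
8. bne @i12  | no-port BR/BR
9. beq @i13  | tail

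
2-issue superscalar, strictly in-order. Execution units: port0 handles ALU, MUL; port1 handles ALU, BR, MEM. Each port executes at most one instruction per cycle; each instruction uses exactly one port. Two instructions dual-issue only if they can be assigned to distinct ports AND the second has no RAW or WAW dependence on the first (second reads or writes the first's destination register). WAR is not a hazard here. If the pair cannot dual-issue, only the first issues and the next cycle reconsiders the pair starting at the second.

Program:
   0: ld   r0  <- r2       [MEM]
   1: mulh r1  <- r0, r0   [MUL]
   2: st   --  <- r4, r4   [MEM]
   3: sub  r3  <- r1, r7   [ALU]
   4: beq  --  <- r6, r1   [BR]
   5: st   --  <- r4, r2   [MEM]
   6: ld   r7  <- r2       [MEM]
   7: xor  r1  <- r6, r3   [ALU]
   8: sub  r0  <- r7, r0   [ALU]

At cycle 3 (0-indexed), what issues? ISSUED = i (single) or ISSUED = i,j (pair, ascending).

c0: i0 ld  RAW r0
c1: i1+i2 mulh st  2-wide
c2: i3+i4 sub beq  2-wide
c3: i5 st  no-port MEM/MEM
c4: i6+i7 ld xor  2-wide
c5: i8 sub  tail

ISSUED = 5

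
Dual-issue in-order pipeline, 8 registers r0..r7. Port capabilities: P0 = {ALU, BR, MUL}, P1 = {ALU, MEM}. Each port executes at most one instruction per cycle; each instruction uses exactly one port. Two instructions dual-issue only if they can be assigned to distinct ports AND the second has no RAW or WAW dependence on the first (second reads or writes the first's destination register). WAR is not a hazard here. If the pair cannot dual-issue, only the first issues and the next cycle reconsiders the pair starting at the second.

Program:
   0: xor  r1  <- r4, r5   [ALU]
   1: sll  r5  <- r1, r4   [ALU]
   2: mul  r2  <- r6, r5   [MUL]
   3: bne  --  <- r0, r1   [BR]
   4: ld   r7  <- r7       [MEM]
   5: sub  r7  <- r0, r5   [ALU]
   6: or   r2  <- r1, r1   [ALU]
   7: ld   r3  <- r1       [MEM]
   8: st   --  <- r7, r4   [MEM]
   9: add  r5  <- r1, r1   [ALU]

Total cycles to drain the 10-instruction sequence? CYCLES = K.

[0] i0  xor.ALU  -- RAW r1
[1] i1  sll.ALU  -- RAW r5
[2] i2  mul.MUL  -- no-port MUL/BR
[3] i3+i4  bne.BR+ld.MEM  -- dual
[4] i5+i6  sub.ALU+or.ALU  -- dual
[5] i7  ld.MEM  -- no-port MEM/MEM
[6] i8+i9  st.MEM+add.ALU  -- dual

CYCLES = 7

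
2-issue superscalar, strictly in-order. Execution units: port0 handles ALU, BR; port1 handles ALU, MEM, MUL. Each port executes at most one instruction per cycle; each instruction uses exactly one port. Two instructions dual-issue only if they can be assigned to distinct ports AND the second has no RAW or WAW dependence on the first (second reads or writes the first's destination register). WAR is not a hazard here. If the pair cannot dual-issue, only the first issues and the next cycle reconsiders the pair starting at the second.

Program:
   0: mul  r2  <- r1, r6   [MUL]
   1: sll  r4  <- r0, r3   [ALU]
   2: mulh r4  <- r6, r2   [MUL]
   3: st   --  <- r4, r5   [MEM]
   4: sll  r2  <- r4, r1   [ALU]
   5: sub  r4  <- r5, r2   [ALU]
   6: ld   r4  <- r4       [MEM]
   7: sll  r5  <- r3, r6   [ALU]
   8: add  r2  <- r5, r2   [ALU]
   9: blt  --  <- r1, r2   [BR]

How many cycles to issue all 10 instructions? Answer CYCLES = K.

CYCLES = 7

t=0 i0&i1:mul sll ; dual
t=1 i2:mulh ; no-port MUL/MEM
t=2 i3&i4:st sll ; dual
t=3 i5:sub ; RAW+WAW r4
t=4 i6&i7:ld sll ; dual
t=5 i8:add ; RAW r2
t=6 i9:blt ; tail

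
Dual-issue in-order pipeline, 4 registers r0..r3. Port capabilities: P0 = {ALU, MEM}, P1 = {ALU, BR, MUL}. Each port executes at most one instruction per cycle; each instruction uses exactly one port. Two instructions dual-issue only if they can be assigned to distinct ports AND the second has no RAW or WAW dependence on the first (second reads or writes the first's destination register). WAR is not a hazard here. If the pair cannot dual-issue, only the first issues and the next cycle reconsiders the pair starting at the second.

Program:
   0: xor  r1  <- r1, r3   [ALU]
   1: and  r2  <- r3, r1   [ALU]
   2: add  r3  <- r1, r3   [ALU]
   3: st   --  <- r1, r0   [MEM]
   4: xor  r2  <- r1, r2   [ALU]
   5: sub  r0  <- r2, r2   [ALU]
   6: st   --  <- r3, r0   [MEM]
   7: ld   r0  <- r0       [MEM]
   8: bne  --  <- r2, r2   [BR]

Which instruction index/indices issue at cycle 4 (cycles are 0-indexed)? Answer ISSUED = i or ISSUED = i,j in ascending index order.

c0: i0 xor.ALU  RAW r1
c1: i1&i2 and.ALU+add.ALU  pair
c2: i3&i4 st.MEM+xor.ALU  pair
c3: i5 sub.ALU  RAW r0
c4: i6 st.MEM  no-port MEM/MEM
c5: i7&i8 ld.MEM+bne.BR  pair

ISSUED = 6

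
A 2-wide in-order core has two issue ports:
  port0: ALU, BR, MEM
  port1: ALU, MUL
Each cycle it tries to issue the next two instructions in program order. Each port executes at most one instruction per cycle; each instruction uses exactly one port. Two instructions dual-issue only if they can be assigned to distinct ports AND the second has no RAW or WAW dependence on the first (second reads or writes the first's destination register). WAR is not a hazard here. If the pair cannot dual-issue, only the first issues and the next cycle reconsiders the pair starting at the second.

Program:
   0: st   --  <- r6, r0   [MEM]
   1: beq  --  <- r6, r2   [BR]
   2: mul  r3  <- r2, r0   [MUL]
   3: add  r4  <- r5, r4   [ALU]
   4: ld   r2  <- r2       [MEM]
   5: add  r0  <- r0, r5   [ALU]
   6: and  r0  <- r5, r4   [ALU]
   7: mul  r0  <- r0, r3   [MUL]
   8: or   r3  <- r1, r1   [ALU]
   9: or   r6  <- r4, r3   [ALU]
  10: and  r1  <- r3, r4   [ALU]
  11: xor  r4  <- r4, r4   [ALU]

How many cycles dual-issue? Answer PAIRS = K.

PAIRS = 4

0. st @i0  | no-port MEM/BR
1. beq+mul @i1/i2  | dual
2. add+ld @i3/i4  | dual
3. add @i5  | WAW r0
4. and @i6  | RAW+WAW r0
5. mul+or @i7/i8  | dual
6. or+and @i9/i10  | dual
7. xor @i11  | tail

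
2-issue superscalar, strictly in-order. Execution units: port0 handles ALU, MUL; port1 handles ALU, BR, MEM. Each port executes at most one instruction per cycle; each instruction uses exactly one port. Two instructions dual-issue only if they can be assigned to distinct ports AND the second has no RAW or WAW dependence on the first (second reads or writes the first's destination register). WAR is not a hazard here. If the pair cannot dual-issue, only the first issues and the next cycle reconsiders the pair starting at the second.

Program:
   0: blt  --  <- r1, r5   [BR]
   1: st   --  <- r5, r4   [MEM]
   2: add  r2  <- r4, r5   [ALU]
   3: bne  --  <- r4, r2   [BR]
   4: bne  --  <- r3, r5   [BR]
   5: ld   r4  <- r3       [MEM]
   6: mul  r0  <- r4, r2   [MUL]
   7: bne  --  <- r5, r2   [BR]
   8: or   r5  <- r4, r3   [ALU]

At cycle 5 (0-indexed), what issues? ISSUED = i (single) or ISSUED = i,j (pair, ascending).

c0: i0 blt.BR  no-port BR/MEM
c1: i1&i2 st.MEM;add.ALU  pair
c2: i3 bne.BR  no-port BR/BR
c3: i4 bne.BR  no-port BR/MEM
c4: i5 ld.MEM  RAW r4
c5: i6&i7 mul.MUL;bne.BR  pair
c6: i8 or.ALU  tail

ISSUED = 6,7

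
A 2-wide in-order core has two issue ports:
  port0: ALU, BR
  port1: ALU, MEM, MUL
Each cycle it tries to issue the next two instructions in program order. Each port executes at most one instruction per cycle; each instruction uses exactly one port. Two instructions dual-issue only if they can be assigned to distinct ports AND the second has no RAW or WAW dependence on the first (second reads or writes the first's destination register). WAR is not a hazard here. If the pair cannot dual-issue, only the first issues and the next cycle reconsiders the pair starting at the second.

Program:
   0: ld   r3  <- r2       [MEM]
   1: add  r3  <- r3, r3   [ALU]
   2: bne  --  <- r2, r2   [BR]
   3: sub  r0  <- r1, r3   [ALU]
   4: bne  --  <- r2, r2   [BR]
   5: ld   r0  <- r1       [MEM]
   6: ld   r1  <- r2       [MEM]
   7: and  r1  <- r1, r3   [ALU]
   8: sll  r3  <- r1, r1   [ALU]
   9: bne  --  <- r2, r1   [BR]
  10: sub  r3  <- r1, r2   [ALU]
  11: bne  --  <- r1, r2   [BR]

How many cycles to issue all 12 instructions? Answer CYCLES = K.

CYCLES = 8

t=0 i0:ld.MEM ; RAW+WAW r3
t=1 i1+i2:add.ALU/bne.BR ; 2-wide
t=2 i3+i4:sub.ALU/bne.BR ; 2-wide
t=3 i5:ld.MEM ; no-port MEM/MEM
t=4 i6:ld.MEM ; RAW+WAW r1
t=5 i7:and.ALU ; RAW r1
t=6 i8+i9:sll.ALU/bne.BR ; 2-wide
t=7 i10+i11:sub.ALU/bne.BR ; 2-wide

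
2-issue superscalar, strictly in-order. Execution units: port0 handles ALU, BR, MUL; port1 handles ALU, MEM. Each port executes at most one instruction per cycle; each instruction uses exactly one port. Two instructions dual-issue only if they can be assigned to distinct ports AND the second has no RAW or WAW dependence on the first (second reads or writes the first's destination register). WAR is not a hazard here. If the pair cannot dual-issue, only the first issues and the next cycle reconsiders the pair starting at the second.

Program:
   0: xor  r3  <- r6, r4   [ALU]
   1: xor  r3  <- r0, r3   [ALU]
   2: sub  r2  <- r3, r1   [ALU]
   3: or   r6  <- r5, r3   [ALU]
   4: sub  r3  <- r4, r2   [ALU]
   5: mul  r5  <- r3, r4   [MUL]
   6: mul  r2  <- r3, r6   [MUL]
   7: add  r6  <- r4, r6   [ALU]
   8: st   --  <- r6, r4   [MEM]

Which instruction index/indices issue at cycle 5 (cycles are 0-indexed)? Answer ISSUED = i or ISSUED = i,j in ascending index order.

ISSUED = 6,7

  cy0 -> i0 (xor) RAW+WAW r3
  cy1 -> i1 (xor) RAW r3
  cy2 -> i2+i3 (sub+or) 2-wide
  cy3 -> i4 (sub) RAW r3
  cy4 -> i5 (mul) no-port MUL/MUL
  cy5 -> i6+i7 (mul+add) 2-wide
  cy6 -> i8 (st) tail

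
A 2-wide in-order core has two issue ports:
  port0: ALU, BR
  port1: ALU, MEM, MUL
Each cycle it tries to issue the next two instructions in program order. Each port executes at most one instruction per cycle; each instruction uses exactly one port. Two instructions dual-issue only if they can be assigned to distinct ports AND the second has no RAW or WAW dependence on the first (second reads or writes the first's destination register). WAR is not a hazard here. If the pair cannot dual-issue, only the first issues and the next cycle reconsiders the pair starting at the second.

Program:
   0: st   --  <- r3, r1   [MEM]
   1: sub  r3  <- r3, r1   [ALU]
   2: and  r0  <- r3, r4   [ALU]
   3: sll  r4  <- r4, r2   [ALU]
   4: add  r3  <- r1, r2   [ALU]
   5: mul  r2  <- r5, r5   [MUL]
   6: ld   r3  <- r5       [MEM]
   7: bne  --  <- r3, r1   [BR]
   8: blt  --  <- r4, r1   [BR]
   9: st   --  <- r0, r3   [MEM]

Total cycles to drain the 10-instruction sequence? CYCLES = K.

#0 head=0: st sub i0+i1 pair
#1 head=2: and sll i2+i3 pair
#2 head=4: add mul i4+i5 pair
#3 head=6: ld i6 RAW r3
#4 head=7: bne i7 no-port BR/BR
#5 head=8: blt st i8+i9 pair

CYCLES = 6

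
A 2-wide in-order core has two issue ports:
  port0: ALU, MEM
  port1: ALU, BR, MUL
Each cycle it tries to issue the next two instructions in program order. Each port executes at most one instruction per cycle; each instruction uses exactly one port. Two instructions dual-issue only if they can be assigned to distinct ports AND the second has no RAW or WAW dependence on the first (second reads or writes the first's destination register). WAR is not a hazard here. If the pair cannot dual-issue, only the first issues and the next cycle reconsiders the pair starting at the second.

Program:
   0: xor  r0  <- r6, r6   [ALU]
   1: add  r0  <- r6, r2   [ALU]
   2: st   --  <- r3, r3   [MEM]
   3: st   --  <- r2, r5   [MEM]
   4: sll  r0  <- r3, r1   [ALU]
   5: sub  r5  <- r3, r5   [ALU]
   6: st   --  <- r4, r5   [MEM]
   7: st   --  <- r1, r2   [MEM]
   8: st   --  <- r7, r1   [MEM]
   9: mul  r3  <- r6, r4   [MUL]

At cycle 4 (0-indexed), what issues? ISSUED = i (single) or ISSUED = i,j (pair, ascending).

ISSUED = 6

#0 head=0: xor i0 WAW r0
#1 head=1: add+st i1+i2 dual
#2 head=3: st+sll i3+i4 dual
#3 head=5: sub i5 RAW r5
#4 head=6: st i6 no-port MEM/MEM
#5 head=7: st i7 no-port MEM/MEM
#6 head=8: st+mul i8+i9 dual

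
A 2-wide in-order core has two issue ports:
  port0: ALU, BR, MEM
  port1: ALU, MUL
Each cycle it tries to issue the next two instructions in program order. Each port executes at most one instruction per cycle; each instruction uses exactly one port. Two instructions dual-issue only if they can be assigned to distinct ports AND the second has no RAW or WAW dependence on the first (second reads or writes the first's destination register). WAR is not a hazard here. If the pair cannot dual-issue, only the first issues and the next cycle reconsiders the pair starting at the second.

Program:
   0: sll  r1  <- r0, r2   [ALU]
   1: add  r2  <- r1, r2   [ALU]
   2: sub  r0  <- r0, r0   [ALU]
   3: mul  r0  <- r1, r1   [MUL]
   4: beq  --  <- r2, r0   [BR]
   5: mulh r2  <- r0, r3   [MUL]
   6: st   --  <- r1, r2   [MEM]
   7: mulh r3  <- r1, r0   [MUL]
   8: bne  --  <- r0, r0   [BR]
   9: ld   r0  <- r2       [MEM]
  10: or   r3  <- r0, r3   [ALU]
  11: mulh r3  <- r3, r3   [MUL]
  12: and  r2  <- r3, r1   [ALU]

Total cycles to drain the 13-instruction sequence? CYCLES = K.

CYCLES = 10

#0 head=0: sll i0 RAW r1
#1 head=1: add;sub i1&i2 pair
#2 head=3: mul i3 RAW r0
#3 head=4: beq;mulh i4&i5 pair
#4 head=6: st;mulh i6&i7 pair
#5 head=8: bne i8 no-port BR/MEM
#6 head=9: ld i9 RAW r0
#7 head=10: or i10 RAW+WAW r3
#8 head=11: mulh i11 RAW r3
#9 head=12: and i12 tail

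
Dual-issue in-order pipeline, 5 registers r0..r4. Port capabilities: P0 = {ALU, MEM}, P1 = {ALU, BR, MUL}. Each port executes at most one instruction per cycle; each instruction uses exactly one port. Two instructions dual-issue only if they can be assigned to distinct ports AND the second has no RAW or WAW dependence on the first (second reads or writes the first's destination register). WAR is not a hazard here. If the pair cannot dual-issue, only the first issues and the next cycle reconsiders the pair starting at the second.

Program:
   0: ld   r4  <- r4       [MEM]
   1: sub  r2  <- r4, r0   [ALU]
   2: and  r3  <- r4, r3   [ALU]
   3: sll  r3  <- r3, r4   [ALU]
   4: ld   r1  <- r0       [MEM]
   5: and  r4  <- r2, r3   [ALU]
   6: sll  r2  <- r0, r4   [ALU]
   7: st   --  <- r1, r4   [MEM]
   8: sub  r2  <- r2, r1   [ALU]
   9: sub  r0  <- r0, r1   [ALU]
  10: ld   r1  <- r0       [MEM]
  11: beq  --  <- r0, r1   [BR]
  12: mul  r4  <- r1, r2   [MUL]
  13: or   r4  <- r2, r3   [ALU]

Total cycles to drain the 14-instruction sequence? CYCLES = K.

CYCLES = 10

0. ld.MEM @i0  | RAW r4
1. sub.ALU+and.ALU @i1&i2  | 2-wide
2. sll.ALU+ld.MEM @i3&i4  | 2-wide
3. and.ALU @i5  | RAW r4
4. sll.ALU+st.MEM @i6&i7  | 2-wide
5. sub.ALU+sub.ALU @i8&i9  | 2-wide
6. ld.MEM @i10  | RAW r1
7. beq.BR @i11  | no-port BR/MUL
8. mul.MUL @i12  | WAW r4
9. or.ALU @i13  | tail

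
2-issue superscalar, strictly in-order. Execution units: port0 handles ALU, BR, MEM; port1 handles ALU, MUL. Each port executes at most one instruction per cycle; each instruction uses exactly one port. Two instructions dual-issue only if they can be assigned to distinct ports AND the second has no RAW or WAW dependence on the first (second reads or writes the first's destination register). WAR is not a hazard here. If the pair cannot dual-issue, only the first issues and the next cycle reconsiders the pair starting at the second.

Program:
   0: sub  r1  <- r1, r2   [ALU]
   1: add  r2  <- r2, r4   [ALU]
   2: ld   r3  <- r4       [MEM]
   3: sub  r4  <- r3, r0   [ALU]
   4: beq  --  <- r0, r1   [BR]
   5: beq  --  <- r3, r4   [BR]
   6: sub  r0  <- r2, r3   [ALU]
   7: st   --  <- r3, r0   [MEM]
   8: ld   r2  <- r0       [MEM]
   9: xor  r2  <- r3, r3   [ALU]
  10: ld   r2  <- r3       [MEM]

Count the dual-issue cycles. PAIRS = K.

PAIRS = 3

  cy0 -> i0,i1 (sub.ALU/add.ALU) pair
  cy1 -> i2 (ld.MEM) RAW r3
  cy2 -> i3,i4 (sub.ALU/beq.BR) pair
  cy3 -> i5,i6 (beq.BR/sub.ALU) pair
  cy4 -> i7 (st.MEM) no-port MEM/MEM
  cy5 -> i8 (ld.MEM) WAW r2
  cy6 -> i9 (xor.ALU) WAW r2
  cy7 -> i10 (ld.MEM) tail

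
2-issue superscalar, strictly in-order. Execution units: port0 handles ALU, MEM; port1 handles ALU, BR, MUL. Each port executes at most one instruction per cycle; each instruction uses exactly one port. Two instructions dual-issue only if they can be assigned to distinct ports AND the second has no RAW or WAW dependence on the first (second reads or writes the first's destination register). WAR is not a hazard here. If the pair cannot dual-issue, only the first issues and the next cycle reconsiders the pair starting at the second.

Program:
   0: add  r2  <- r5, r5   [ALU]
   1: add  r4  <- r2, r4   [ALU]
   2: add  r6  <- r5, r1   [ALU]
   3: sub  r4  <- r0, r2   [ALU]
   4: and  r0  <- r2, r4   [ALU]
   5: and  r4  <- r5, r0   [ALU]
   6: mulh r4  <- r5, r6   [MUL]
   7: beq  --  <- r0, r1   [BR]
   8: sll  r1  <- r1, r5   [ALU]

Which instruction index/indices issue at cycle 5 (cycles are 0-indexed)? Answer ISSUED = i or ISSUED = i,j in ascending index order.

  cy0 -> i0 (add.ALU) RAW r2
  cy1 -> i1,i2 (add.ALU/add.ALU) pair
  cy2 -> i3 (sub.ALU) RAW r4
  cy3 -> i4 (and.ALU) RAW r0
  cy4 -> i5 (and.ALU) WAW r4
  cy5 -> i6 (mulh.MUL) no-port MUL/BR
  cy6 -> i7,i8 (beq.BR/sll.ALU) pair

ISSUED = 6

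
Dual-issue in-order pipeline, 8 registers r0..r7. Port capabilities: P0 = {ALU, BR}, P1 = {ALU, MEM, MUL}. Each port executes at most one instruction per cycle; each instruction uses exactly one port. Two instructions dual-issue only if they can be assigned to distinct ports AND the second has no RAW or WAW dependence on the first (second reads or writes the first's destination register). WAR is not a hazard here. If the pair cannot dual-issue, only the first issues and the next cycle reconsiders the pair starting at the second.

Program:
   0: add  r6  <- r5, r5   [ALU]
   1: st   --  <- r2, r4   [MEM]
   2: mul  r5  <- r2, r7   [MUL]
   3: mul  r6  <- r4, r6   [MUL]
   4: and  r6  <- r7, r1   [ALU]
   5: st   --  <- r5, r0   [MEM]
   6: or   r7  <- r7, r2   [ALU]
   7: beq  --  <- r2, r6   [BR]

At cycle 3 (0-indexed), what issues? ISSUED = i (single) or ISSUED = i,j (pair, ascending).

ISSUED = 4,5

  cy0 -> i0&i1 (add.ALU/st.MEM) 2-wide
  cy1 -> i2 (mul.MUL) no-port MUL/MUL
  cy2 -> i3 (mul.MUL) WAW r6
  cy3 -> i4&i5 (and.ALU/st.MEM) 2-wide
  cy4 -> i6&i7 (or.ALU/beq.BR) 2-wide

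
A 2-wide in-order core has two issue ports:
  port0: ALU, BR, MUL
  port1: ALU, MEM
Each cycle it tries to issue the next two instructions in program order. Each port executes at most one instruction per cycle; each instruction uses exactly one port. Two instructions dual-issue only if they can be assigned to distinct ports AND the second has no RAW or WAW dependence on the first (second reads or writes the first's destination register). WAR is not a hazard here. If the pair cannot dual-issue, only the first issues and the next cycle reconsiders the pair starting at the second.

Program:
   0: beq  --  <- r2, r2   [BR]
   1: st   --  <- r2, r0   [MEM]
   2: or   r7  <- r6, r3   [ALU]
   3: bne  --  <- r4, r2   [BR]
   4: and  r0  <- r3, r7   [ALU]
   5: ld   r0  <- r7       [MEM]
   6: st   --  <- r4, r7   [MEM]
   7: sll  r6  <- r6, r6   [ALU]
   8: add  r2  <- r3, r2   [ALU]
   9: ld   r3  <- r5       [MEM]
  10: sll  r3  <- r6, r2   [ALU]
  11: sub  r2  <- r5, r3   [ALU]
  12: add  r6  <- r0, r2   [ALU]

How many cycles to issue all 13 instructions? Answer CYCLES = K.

  cy0 -> i0+i1 (beq+st) dual
  cy1 -> i2+i3 (or+bne) dual
  cy2 -> i4 (and) WAW r0
  cy3 -> i5 (ld) no-port MEM/MEM
  cy4 -> i6+i7 (st+sll) dual
  cy5 -> i8+i9 (add+ld) dual
  cy6 -> i10 (sll) RAW r3
  cy7 -> i11 (sub) RAW r2
  cy8 -> i12 (add) tail

CYCLES = 9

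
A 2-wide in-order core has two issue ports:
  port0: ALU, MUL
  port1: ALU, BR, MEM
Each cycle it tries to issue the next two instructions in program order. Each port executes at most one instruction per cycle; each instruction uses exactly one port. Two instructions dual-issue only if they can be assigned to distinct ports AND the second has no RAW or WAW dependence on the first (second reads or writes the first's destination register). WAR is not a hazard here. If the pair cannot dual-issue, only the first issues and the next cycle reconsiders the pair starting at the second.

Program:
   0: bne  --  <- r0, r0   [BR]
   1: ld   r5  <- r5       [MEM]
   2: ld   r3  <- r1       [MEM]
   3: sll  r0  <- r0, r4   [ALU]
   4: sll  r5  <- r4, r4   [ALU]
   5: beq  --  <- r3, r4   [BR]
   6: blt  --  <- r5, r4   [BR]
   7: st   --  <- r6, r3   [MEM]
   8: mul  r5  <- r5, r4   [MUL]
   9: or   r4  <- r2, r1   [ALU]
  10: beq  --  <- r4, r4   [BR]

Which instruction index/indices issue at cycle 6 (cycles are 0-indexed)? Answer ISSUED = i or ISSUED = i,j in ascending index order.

ISSUED = 9

t=0 i0:bne ; no-port BR/MEM
t=1 i1:ld ; no-port MEM/MEM
t=2 i2/i3:ld/sll ; 2-wide
t=3 i4/i5:sll/beq ; 2-wide
t=4 i6:blt ; no-port BR/MEM
t=5 i7/i8:st/mul ; 2-wide
t=6 i9:or ; RAW r4
t=7 i10:beq ; tail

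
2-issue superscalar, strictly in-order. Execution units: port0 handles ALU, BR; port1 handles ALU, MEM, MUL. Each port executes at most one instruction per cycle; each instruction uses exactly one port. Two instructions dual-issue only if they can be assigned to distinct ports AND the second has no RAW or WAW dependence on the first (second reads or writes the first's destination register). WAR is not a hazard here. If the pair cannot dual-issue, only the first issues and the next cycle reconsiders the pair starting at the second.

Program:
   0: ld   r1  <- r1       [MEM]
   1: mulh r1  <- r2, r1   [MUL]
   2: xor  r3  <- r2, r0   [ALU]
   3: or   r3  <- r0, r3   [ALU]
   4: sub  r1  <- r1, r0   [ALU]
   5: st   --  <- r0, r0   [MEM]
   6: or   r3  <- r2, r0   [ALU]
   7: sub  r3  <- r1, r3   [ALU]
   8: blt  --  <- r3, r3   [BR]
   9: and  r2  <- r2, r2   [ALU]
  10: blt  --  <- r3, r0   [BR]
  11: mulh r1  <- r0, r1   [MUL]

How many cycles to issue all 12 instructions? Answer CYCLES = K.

CYCLES = 7

t=0 i0:ld ; no-port MEM/MUL
t=1 i1+i2:mulh;xor ; 2-wide
t=2 i3+i4:or;sub ; 2-wide
t=3 i5+i6:st;or ; 2-wide
t=4 i7:sub ; RAW r3
t=5 i8+i9:blt;and ; 2-wide
t=6 i10+i11:blt;mulh ; 2-wide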